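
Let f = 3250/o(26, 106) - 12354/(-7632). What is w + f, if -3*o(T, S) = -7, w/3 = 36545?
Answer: 988606453/8904 ≈ 1.1103e+5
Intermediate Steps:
w = 109635 (w = 3*36545 = 109635)
o(T, S) = 7/3 (o(T, S) = -1/3*(-7) = 7/3)
f = 12416413/8904 (f = 3250/(7/3) - 12354/(-7632) = 3250*(3/7) - 12354*(-1/7632) = 9750/7 + 2059/1272 = 12416413/8904 ≈ 1394.5)
w + f = 109635 + 12416413/8904 = 988606453/8904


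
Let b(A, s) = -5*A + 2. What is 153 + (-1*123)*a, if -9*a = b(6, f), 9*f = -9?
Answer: -689/3 ≈ -229.67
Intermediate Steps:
f = -1 (f = (⅑)*(-9) = -1)
b(A, s) = 2 - 5*A
a = 28/9 (a = -(2 - 5*6)/9 = -(2 - 30)/9 = -⅑*(-28) = 28/9 ≈ 3.1111)
153 + (-1*123)*a = 153 - 1*123*(28/9) = 153 - 123*28/9 = 153 - 1148/3 = -689/3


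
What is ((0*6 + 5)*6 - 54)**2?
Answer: 576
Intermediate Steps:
((0*6 + 5)*6 - 54)**2 = ((0 + 5)*6 - 54)**2 = (5*6 - 54)**2 = (30 - 54)**2 = (-24)**2 = 576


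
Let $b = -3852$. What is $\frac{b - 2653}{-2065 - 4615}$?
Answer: $\frac{1301}{1336} \approx 0.9738$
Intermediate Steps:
$\frac{b - 2653}{-2065 - 4615} = \frac{-3852 - 2653}{-2065 - 4615} = - \frac{6505}{-6680} = \left(-6505\right) \left(- \frac{1}{6680}\right) = \frac{1301}{1336}$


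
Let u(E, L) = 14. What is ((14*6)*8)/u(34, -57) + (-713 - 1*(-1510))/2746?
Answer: 132605/2746 ≈ 48.290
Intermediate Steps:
((14*6)*8)/u(34, -57) + (-713 - 1*(-1510))/2746 = ((14*6)*8)/14 + (-713 - 1*(-1510))/2746 = (84*8)*(1/14) + (-713 + 1510)*(1/2746) = 672*(1/14) + 797*(1/2746) = 48 + 797/2746 = 132605/2746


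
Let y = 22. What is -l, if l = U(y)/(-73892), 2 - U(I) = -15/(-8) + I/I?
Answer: -1/84448 ≈ -1.1842e-5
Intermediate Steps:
U(I) = -7/8 (U(I) = 2 - (-15/(-8) + I/I) = 2 - (-15*(-⅛) + 1) = 2 - (15/8 + 1) = 2 - 1*23/8 = 2 - 23/8 = -7/8)
l = 1/84448 (l = -7/8/(-73892) = -7/8*(-1/73892) = 1/84448 ≈ 1.1842e-5)
-l = -1*1/84448 = -1/84448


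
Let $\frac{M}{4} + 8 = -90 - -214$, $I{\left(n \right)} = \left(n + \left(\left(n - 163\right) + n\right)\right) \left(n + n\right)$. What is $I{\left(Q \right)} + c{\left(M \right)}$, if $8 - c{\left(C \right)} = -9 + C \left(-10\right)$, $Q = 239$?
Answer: $269469$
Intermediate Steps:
$I{\left(n \right)} = 2 n \left(-163 + 3 n\right)$ ($I{\left(n \right)} = \left(n + \left(\left(-163 + n\right) + n\right)\right) 2 n = \left(n + \left(-163 + 2 n\right)\right) 2 n = \left(-163 + 3 n\right) 2 n = 2 n \left(-163 + 3 n\right)$)
$M = 464$ ($M = -32 + 4 \left(-90 - -214\right) = -32 + 4 \left(-90 + 214\right) = -32 + 4 \cdot 124 = -32 + 496 = 464$)
$c{\left(C \right)} = 17 + 10 C$ ($c{\left(C \right)} = 8 - \left(-9 + C \left(-10\right)\right) = 8 - \left(-9 - 10 C\right) = 8 + \left(9 + 10 C\right) = 17 + 10 C$)
$I{\left(Q \right)} + c{\left(M \right)} = 2 \cdot 239 \left(-163 + 3 \cdot 239\right) + \left(17 + 10 \cdot 464\right) = 2 \cdot 239 \left(-163 + 717\right) + \left(17 + 4640\right) = 2 \cdot 239 \cdot 554 + 4657 = 264812 + 4657 = 269469$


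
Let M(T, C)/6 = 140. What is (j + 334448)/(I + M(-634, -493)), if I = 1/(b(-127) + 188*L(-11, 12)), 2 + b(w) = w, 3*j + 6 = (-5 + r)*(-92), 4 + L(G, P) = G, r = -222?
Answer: 1006810226/2477159 ≈ 406.44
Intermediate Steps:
M(T, C) = 840 (M(T, C) = 6*140 = 840)
L(G, P) = -4 + G
j = 20878/3 (j = -2 + ((-5 - 222)*(-92))/3 = -2 + (-227*(-92))/3 = -2 + (1/3)*20884 = -2 + 20884/3 = 20878/3 ≈ 6959.3)
b(w) = -2 + w
I = -1/2949 (I = 1/((-2 - 127) + 188*(-4 - 11)) = 1/(-129 + 188*(-15)) = 1/(-129 - 2820) = 1/(-2949) = -1/2949 ≈ -0.00033910)
(j + 334448)/(I + M(-634, -493)) = (20878/3 + 334448)/(-1/2949 + 840) = 1024222/(3*(2477159/2949)) = (1024222/3)*(2949/2477159) = 1006810226/2477159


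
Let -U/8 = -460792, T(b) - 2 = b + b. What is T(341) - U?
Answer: -3685652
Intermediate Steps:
T(b) = 2 + 2*b (T(b) = 2 + (b + b) = 2 + 2*b)
U = 3686336 (U = -8*(-460792) = 3686336)
T(341) - U = (2 + 2*341) - 1*3686336 = (2 + 682) - 3686336 = 684 - 3686336 = -3685652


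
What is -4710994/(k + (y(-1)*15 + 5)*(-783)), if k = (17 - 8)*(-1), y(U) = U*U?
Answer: 4710994/15669 ≈ 300.66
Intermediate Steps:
y(U) = U**2
k = -9 (k = 9*(-1) = -9)
-4710994/(k + (y(-1)*15 + 5)*(-783)) = -4710994/(-9 + ((-1)**2*15 + 5)*(-783)) = -4710994/(-9 + (1*15 + 5)*(-783)) = -4710994/(-9 + (15 + 5)*(-783)) = -4710994/(-9 + 20*(-783)) = -4710994/(-9 - 15660) = -4710994/(-15669) = -4710994*(-1/15669) = 4710994/15669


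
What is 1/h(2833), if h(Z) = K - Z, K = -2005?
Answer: -1/4838 ≈ -0.00020670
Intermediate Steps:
h(Z) = -2005 - Z
1/h(2833) = 1/(-2005 - 1*2833) = 1/(-2005 - 2833) = 1/(-4838) = -1/4838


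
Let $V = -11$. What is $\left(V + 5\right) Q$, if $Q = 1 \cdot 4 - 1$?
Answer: $-18$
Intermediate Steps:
$Q = 3$ ($Q = 4 - 1 = 3$)
$\left(V + 5\right) Q = \left(-11 + 5\right) 3 = \left(-6\right) 3 = -18$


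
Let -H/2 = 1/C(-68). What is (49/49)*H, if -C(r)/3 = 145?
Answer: 2/435 ≈ 0.0045977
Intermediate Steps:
C(r) = -435 (C(r) = -3*145 = -435)
H = 2/435 (H = -2/(-435) = -2*(-1/435) = 2/435 ≈ 0.0045977)
(49/49)*H = (49/49)*(2/435) = (49*(1/49))*(2/435) = 1*(2/435) = 2/435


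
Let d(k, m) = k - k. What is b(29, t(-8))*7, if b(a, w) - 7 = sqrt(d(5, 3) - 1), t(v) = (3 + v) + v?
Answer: 49 + 7*I ≈ 49.0 + 7.0*I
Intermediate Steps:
d(k, m) = 0
t(v) = 3 + 2*v
b(a, w) = 7 + I (b(a, w) = 7 + sqrt(0 - 1) = 7 + sqrt(-1) = 7 + I)
b(29, t(-8))*7 = (7 + I)*7 = 49 + 7*I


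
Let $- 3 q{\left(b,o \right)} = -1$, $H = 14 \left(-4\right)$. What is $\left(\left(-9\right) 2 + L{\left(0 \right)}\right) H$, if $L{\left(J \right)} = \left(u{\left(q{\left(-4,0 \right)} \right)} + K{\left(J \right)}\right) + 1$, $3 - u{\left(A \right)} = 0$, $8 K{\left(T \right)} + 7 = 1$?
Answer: $826$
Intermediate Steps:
$H = -56$
$q{\left(b,o \right)} = \frac{1}{3}$ ($q{\left(b,o \right)} = \left(- \frac{1}{3}\right) \left(-1\right) = \frac{1}{3}$)
$K{\left(T \right)} = - \frac{3}{4}$ ($K{\left(T \right)} = - \frac{7}{8} + \frac{1}{8} \cdot 1 = - \frac{7}{8} + \frac{1}{8} = - \frac{3}{4}$)
$u{\left(A \right)} = 3$ ($u{\left(A \right)} = 3 - 0 = 3 + 0 = 3$)
$L{\left(J \right)} = \frac{13}{4}$ ($L{\left(J \right)} = \left(3 - \frac{3}{4}\right) + 1 = \frac{9}{4} + 1 = \frac{13}{4}$)
$\left(\left(-9\right) 2 + L{\left(0 \right)}\right) H = \left(\left(-9\right) 2 + \frac{13}{4}\right) \left(-56\right) = \left(-18 + \frac{13}{4}\right) \left(-56\right) = \left(- \frac{59}{4}\right) \left(-56\right) = 826$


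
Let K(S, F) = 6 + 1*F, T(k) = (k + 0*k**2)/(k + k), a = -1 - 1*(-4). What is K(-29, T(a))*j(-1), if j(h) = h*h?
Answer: 13/2 ≈ 6.5000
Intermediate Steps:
a = 3 (a = -1 + 4 = 3)
T(k) = 1/2 (T(k) = (k + 0)/((2*k)) = k*(1/(2*k)) = 1/2)
K(S, F) = 6 + F
j(h) = h**2
K(-29, T(a))*j(-1) = (6 + 1/2)*(-1)**2 = (13/2)*1 = 13/2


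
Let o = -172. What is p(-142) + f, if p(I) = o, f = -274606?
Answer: -274778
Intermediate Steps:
p(I) = -172
p(-142) + f = -172 - 274606 = -274778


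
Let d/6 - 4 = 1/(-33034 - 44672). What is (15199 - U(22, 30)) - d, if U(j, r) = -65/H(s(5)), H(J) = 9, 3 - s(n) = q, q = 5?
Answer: 196624961/12951 ≈ 15182.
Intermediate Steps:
s(n) = -2 (s(n) = 3 - 1*5 = 3 - 5 = -2)
U(j, r) = -65/9
d = 310823/12951 (d = 24 + 6/(-33034 - 44672) = 24 + 6/(-77706) = 24 + 6*(-1/77706) = 24 - 1/12951 = 310823/12951 ≈ 24.000)
(15199 - U(22, 30)) - d = (15199 - 1*(-65/9)) - 1*310823/12951 = (15199 + 65/9) - 310823/12951 = 136856/9 - 310823/12951 = 196624961/12951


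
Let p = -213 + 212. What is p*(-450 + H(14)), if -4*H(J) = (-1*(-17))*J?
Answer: 1019/2 ≈ 509.50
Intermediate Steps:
H(J) = -17*J/4 (H(J) = -(-1*(-17))*J/4 = -17*J/4)
p = -1
p*(-450 + H(14)) = -(-450 - 17/4*14) = -(-450 - 119/2) = -1*(-1019/2) = 1019/2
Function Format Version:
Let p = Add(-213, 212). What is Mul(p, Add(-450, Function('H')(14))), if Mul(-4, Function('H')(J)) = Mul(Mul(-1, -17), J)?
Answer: Rational(1019, 2) ≈ 509.50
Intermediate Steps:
Function('H')(J) = Mul(Rational(-17, 4), J) (Function('H')(J) = Mul(Rational(-1, 4), Mul(Mul(-1, -17), J)) = Mul(Rational(-1, 4), Mul(17, J)) = Mul(Rational(-17, 4), J))
p = -1
Mul(p, Add(-450, Function('H')(14))) = Mul(-1, Add(-450, Mul(Rational(-17, 4), 14))) = Mul(-1, Add(-450, Rational(-119, 2))) = Mul(-1, Rational(-1019, 2)) = Rational(1019, 2)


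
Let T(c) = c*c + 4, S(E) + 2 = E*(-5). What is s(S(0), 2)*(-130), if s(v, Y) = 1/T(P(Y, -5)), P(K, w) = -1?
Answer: -26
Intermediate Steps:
S(E) = -2 - 5*E (S(E) = -2 + E*(-5) = -2 - 5*E)
T(c) = 4 + c**2 (T(c) = c**2 + 4 = 4 + c**2)
s(v, Y) = 1/5 (s(v, Y) = 1/(4 + (-1)**2) = 1/(4 + 1) = 1/5)
s(S(0), 2)*(-130) = (1/5)*(-130) = -26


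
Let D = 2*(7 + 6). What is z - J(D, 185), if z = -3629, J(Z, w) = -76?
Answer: -3553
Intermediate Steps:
D = 26 (D = 2*13 = 26)
z - J(D, 185) = -3629 - 1*(-76) = -3629 + 76 = -3553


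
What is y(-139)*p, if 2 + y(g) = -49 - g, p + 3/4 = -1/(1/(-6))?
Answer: 462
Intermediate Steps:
p = 21/4 (p = -3/4 - 1/(1/(-6)) = -3/4 - 1/(-1/6) = -3/4 - 1*(-6) = -3/4 + 6 = 21/4 ≈ 5.2500)
y(g) = -51 - g (y(g) = -2 + (-49 - g) = -51 - g)
y(-139)*p = (-51 - 1*(-139))*(21/4) = (-51 + 139)*(21/4) = 88*(21/4) = 462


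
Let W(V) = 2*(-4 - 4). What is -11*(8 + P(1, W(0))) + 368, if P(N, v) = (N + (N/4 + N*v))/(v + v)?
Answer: 35191/128 ≈ 274.93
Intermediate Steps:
W(V) = -16 (W(V) = 2*(-8) = -16)
P(N, v) = (5*N/4 + N*v)/(2*v) (P(N, v) = (N + (N/4 + N*v))/((2*v)) = (5*N/4 + N*v)*(1/(2*v)) = (5*N/4 + N*v)/(2*v))
-11*(8 + P(1, W(0))) + 368 = -11*(8 + (1/8)*1*(5 + 4*(-16))/(-16)) + 368 = -11*(8 + (1/8)*1*(-1/16)*(5 - 64)) + 368 = -11*(8 + (1/8)*1*(-1/16)*(-59)) + 368 = -11*(8 + 59/128) + 368 = -11*1083/128 + 368 = -11913/128 + 368 = 35191/128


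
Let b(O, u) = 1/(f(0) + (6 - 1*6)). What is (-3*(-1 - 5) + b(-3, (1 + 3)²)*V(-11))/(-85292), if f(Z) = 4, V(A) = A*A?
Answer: -193/341168 ≈ -0.00056570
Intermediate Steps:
V(A) = A²
b(O, u) = ¼ (b(O, u) = 1/(4 + (6 - 1*6)) = 1/(4 + (6 - 6)) = 1/(4 + 0) = 1/4 = ¼)
(-3*(-1 - 5) + b(-3, (1 + 3)²)*V(-11))/(-85292) = (-3*(-1 - 5) + (¼)*(-11)²)/(-85292) = (-3*(-6) + (¼)*121)*(-1/85292) = (18 + 121/4)*(-1/85292) = (193/4)*(-1/85292) = -193/341168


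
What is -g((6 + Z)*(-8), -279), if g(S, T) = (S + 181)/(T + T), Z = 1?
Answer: 125/558 ≈ 0.22401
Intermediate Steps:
g(S, T) = (181 + S)/(2*T) (g(S, T) = (181 + S)/((2*T)) = (181 + S)*(1/(2*T)) = (181 + S)/(2*T))
-g((6 + Z)*(-8), -279) = -(181 + (6 + 1)*(-8))/(2*(-279)) = -(-1)*(181 + 7*(-8))/(2*279) = -(-1)*(181 - 56)/(2*279) = -(-1)*125/(2*279) = -1*(-125/558) = 125/558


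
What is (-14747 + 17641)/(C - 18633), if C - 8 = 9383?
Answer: -1447/4621 ≈ -0.31314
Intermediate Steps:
C = 9391 (C = 8 + 9383 = 9391)
(-14747 + 17641)/(C - 18633) = (-14747 + 17641)/(9391 - 18633) = 2894/(-9242) = 2894*(-1/9242) = -1447/4621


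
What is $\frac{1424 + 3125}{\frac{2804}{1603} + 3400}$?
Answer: $\frac{7292047}{5453004} \approx 1.3373$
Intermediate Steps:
$\frac{1424 + 3125}{\frac{2804}{1603} + 3400} = \frac{4549}{2804 \cdot \frac{1}{1603} + 3400} = \frac{4549}{\frac{2804}{1603} + 3400} = \frac{4549}{\frac{5453004}{1603}} = 4549 \cdot \frac{1603}{5453004} = \frac{7292047}{5453004}$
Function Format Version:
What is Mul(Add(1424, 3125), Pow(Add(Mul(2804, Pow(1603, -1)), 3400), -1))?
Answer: Rational(7292047, 5453004) ≈ 1.3373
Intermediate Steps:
Mul(Add(1424, 3125), Pow(Add(Mul(2804, Pow(1603, -1)), 3400), -1)) = Mul(4549, Pow(Add(Mul(2804, Rational(1, 1603)), 3400), -1)) = Mul(4549, Pow(Add(Rational(2804, 1603), 3400), -1)) = Mul(4549, Pow(Rational(5453004, 1603), -1)) = Mul(4549, Rational(1603, 5453004)) = Rational(7292047, 5453004)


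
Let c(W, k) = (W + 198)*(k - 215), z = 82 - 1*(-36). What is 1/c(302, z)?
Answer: -1/48500 ≈ -2.0619e-5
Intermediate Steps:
z = 118 (z = 82 + 36 = 118)
c(W, k) = (-215 + k)*(198 + W) (c(W, k) = (198 + W)*(-215 + k) = (-215 + k)*(198 + W))
1/c(302, z) = 1/(-42570 - 215*302 + 198*118 + 302*118) = 1/(-42570 - 64930 + 23364 + 35636) = 1/(-48500) = -1/48500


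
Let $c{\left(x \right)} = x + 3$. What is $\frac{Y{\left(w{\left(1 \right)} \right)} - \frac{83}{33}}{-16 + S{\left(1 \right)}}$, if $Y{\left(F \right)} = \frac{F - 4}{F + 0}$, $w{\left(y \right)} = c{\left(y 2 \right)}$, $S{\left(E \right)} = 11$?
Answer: $\frac{382}{825} \approx 0.46303$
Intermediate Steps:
$c{\left(x \right)} = 3 + x$
$w{\left(y \right)} = 3 + 2 y$ ($w{\left(y \right)} = 3 + y 2 = 3 + 2 y$)
$Y{\left(F \right)} = \frac{-4 + F}{F}$
$\frac{Y{\left(w{\left(1 \right)} \right)} - \frac{83}{33}}{-16 + S{\left(1 \right)}} = \frac{\frac{-4 + \left(3 + 2 \cdot 1\right)}{3 + 2 \cdot 1} - \frac{83}{33}}{-16 + 11} = \frac{\frac{-4 + \left(3 + 2\right)}{3 + 2} - \frac{83}{33}}{-5} = - \frac{\frac{-4 + 5}{5} - \frac{83}{33}}{5} = - \frac{\frac{1}{5} \cdot 1 - \frac{83}{33}}{5} = - \frac{\frac{1}{5} - \frac{83}{33}}{5} = \left(- \frac{1}{5}\right) \left(- \frac{382}{165}\right) = \frac{382}{825}$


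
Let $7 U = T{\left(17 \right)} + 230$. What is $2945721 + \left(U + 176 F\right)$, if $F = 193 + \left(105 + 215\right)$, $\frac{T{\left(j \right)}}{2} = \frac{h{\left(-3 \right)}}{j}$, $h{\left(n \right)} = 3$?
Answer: $\frac{361288987}{119} \approx 3.036 \cdot 10^{6}$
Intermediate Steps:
$T{\left(j \right)} = \frac{6}{j}$ ($T{\left(j \right)} = 2 \frac{3}{j} = \frac{6}{j}$)
$U = \frac{3916}{119}$ ($U = \frac{\frac{6}{17} + 230}{7} = \frac{1}{7} \cdot \frac{3916}{17} = \frac{3916}{119} \approx 32.908$)
$F = 513$ ($F = 193 + 320 = 513$)
$2945721 + \left(U + 176 F\right) = 2945721 + \left(\frac{3916}{119} + 176 \cdot 513\right) = 2945721 + \left(\frac{3916}{119} + 90288\right) = 2945721 + \frac{10748188}{119} = \frac{361288987}{119}$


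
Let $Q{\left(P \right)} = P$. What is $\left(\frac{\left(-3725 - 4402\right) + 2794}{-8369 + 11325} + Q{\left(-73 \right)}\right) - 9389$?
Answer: $- \frac{27975005}{2956} \approx -9463.8$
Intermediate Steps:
$\left(\frac{\left(-3725 - 4402\right) + 2794}{-8369 + 11325} + Q{\left(-73 \right)}\right) - 9389 = \left(\frac{\left(-3725 - 4402\right) + 2794}{-8369 + 11325} - 73\right) - 9389 = \left(\frac{\left(-3725 - 4402\right) + 2794}{2956} - 73\right) - 9389 = \left(\left(-8127 + 2794\right) \frac{1}{2956} - 73\right) - 9389 = \left(\left(-5333\right) \frac{1}{2956} - 73\right) - 9389 = \left(- \frac{5333}{2956} - 73\right) - 9389 = - \frac{221121}{2956} - 9389 = - \frac{27975005}{2956}$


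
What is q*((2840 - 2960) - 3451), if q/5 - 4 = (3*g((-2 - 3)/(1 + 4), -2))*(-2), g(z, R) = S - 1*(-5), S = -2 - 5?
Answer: -285680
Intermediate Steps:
S = -7
g(z, R) = -2 (g(z, R) = -7 - 1*(-5) = -7 + 5 = -2)
q = 80 (q = 20 + 5*((3*(-2))*(-2)) = 20 + 5*(-6*(-2)) = 20 + 5*12 = 20 + 60 = 80)
q*((2840 - 2960) - 3451) = 80*((2840 - 2960) - 3451) = 80*(-120 - 3451) = 80*(-3571) = -285680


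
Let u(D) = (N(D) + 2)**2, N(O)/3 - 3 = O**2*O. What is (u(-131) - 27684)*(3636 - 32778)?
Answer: -1325525906937208320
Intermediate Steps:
N(O) = 9 + 3*O**3 (N(O) = 9 + 3*(O**2*O) = 9 + 3*O**3)
u(D) = (11 + 3*D**3)**2 (u(D) = ((9 + 3*D**3) + 2)**2 = (11 + 3*D**3)**2)
(u(-131) - 27684)*(3636 - 32778) = ((11 + 3*(-131)**3)**2 - 27684)*(3636 - 32778) = ((11 + 3*(-2248091))**2 - 27684)*(-29142) = ((11 - 6744273)**2 - 27684)*(-29142) = ((-6744262)**2 - 27684)*(-29142) = (45485069924644 - 27684)*(-29142) = 45485069896960*(-29142) = -1325525906937208320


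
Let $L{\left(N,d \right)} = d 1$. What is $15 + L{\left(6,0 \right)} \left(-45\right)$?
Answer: $15$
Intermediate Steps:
$L{\left(N,d \right)} = d$
$15 + L{\left(6,0 \right)} \left(-45\right) = 15 + 0 \left(-45\right) = 15 + 0 = 15$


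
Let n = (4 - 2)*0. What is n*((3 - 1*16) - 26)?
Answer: 0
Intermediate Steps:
n = 0 (n = 2*0 = 0)
n*((3 - 1*16) - 26) = 0*((3 - 1*16) - 26) = 0*((3 - 16) - 26) = 0*(-13 - 26) = 0*(-39) = 0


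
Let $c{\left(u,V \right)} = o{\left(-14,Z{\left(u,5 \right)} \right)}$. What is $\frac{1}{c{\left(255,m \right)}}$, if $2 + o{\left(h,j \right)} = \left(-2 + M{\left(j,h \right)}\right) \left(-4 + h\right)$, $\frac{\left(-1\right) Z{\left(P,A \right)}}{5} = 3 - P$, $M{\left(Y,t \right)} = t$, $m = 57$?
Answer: $\frac{1}{286} \approx 0.0034965$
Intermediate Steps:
$Z{\left(P,A \right)} = -15 + 5 P$ ($Z{\left(P,A \right)} = - 5 \left(3 - P\right) = -15 + 5 P$)
$o{\left(h,j \right)} = -2 + \left(-4 + h\right) \left(-2 + h\right)$ ($o{\left(h,j \right)} = -2 + \left(-2 + h\right) \left(-4 + h\right) = -2 + \left(-4 + h\right) \left(-2 + h\right)$)
$c{\left(u,V \right)} = 286$ ($c{\left(u,V \right)} = 6 + \left(-14\right)^{2} - -84 = 6 + 196 + 84 = 286$)
$\frac{1}{c{\left(255,m \right)}} = \frac{1}{286}$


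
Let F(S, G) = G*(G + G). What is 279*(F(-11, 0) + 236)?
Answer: 65844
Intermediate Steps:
F(S, G) = 2*G**2 (F(S, G) = G*(2*G) = 2*G**2)
279*(F(-11, 0) + 236) = 279*(2*0**2 + 236) = 279*(2*0 + 236) = 279*(0 + 236) = 279*236 = 65844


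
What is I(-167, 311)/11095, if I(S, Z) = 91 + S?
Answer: -76/11095 ≈ -0.0068499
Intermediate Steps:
I(-167, 311)/11095 = (91 - 167)/11095 = -76*1/11095 = -76/11095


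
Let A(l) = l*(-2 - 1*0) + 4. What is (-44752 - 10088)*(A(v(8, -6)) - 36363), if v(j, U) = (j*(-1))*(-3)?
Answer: 1996559880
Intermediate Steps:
v(j, U) = 3*j (v(j, U) = -j*(-3) = 3*j)
A(l) = 4 - 2*l (A(l) = l*(-2 + 0) + 4 = l*(-2) + 4 = -2*l + 4 = 4 - 2*l)
(-44752 - 10088)*(A(v(8, -6)) - 36363) = (-44752 - 10088)*((4 - 6*8) - 36363) = -54840*((4 - 2*24) - 36363) = -54840*((4 - 48) - 36363) = -54840*(-44 - 36363) = -54840*(-36407) = 1996559880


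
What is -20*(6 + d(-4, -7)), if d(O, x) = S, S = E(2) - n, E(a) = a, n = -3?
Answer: -220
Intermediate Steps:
S = 5 (S = 2 - 1*(-3) = 2 + 3 = 5)
d(O, x) = 5
-20*(6 + d(-4, -7)) = -20*(6 + 5) = -20*11 = -220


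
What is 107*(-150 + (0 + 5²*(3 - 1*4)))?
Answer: -18725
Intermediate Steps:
107*(-150 + (0 + 5²*(3 - 1*4))) = 107*(-150 + (0 + 25*(3 - 4))) = 107*(-150 + (0 + 25*(-1))) = 107*(-150 + (0 - 25)) = 107*(-150 - 25) = 107*(-175) = -18725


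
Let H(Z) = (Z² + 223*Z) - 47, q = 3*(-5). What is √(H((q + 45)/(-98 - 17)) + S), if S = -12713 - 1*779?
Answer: I*√7192869/23 ≈ 116.61*I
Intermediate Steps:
q = -15
S = -13492 (S = -12713 - 779 = -13492)
H(Z) = -47 + Z² + 223*Z
√(H((q + 45)/(-98 - 17)) + S) = √((-47 + ((-15 + 45)/(-98 - 17))² + 223*((-15 + 45)/(-98 - 17))) - 13492) = √((-47 + (30/(-115))² + 223*(30/(-115))) - 13492) = √((-47 + (30*(-1/115))² + 223*(30*(-1/115))) - 13492) = √((-47 + (-6/23)² + 223*(-6/23)) - 13492) = √((-47 + 36/529 - 1338/23) - 13492) = √(-55601/529 - 13492) = √(-7192869/529) = I*√7192869/23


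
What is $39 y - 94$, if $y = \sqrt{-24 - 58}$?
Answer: $-94 + 39 i \sqrt{82} \approx -94.0 + 353.16 i$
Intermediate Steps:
$y = i \sqrt{82}$ ($y = \sqrt{-82} = i \sqrt{82} \approx 9.0554 i$)
$39 y - 94 = 39 i \sqrt{82} - 94 = -94 + 39 i \sqrt{82}$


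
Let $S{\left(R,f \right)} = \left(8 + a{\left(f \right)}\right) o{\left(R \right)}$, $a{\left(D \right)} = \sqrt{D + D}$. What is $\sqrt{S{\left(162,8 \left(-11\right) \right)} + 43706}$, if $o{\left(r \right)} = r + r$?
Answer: $\sqrt{46298 + 1296 i \sqrt{11}} \approx 215.4 + 9.9776 i$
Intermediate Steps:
$o{\left(r \right)} = 2 r$
$a{\left(D \right)} = \sqrt{2} \sqrt{D}$ ($a{\left(D \right)} = \sqrt{2 D} = \sqrt{2} \sqrt{D}$)
$S{\left(R,f \right)} = 2 R \left(8 + \sqrt{2} \sqrt{f}\right)$ ($S{\left(R,f \right)} = \left(8 + \sqrt{2} \sqrt{f}\right) 2 R = 2 R \left(8 + \sqrt{2} \sqrt{f}\right)$)
$\sqrt{S{\left(162,8 \left(-11\right) \right)} + 43706} = \sqrt{2 \cdot 162 \left(8 + \sqrt{2} \sqrt{8 \left(-11\right)}\right) + 43706} = \sqrt{2 \cdot 162 \left(8 + \sqrt{2} \sqrt{-88}\right) + 43706} = \sqrt{2 \cdot 162 \left(8 + \sqrt{2} \cdot 2 i \sqrt{22}\right) + 43706} = \sqrt{2 \cdot 162 \left(8 + 4 i \sqrt{11}\right) + 43706} = \sqrt{\left(2592 + 1296 i \sqrt{11}\right) + 43706} = \sqrt{46298 + 1296 i \sqrt{11}}$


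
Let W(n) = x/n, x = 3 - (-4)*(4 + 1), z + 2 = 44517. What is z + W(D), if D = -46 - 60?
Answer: 4718567/106 ≈ 44515.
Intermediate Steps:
z = 44515 (z = -2 + 44517 = 44515)
D = -106
x = 23 (x = 3 - (-4)*5 = 3 - 1*(-20) = 3 + 20 = 23)
W(n) = 23/n
z + W(D) = 44515 + 23/(-106) = 44515 + 23*(-1/106) = 44515 - 23/106 = 4718567/106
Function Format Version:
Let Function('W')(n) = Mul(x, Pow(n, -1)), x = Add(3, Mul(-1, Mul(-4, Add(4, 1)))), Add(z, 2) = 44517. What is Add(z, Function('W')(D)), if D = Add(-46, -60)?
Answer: Rational(4718567, 106) ≈ 44515.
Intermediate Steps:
z = 44515 (z = Add(-2, 44517) = 44515)
D = -106
x = 23 (x = Add(3, Mul(-1, Mul(-4, 5))) = Add(3, Mul(-1, -20)) = Add(3, 20) = 23)
Function('W')(n) = Mul(23, Pow(n, -1))
Add(z, Function('W')(D)) = Add(44515, Mul(23, Pow(-106, -1))) = Add(44515, Mul(23, Rational(-1, 106))) = Add(44515, Rational(-23, 106)) = Rational(4718567, 106)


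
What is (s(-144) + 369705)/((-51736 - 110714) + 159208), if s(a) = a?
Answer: -369561/3242 ≈ -113.99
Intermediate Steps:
(s(-144) + 369705)/((-51736 - 110714) + 159208) = (-144 + 369705)/((-51736 - 110714) + 159208) = 369561/(-162450 + 159208) = 369561/(-3242) = 369561*(-1/3242) = -369561/3242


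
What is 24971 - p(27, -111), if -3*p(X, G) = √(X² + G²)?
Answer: 24971 + 5*√58 ≈ 25009.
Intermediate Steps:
p(X, G) = -√(G² + X²)/3 (p(X, G) = -√(X² + G²)/3 = -√(G² + X²)/3)
24971 - p(27, -111) = 24971 - (-1)*√((-111)² + 27²)/3 = 24971 - (-1)*√(12321 + 729)/3 = 24971 - (-1)*√13050/3 = 24971 - (-1)*15*√58/3 = 24971 - (-5)*√58 = 24971 + 5*√58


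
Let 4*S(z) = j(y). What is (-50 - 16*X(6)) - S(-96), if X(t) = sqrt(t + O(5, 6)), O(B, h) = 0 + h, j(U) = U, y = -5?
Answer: -195/4 - 32*sqrt(3) ≈ -104.18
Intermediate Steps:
O(B, h) = h
S(z) = -5/4 (S(z) = (1/4)*(-5) = -5/4)
X(t) = sqrt(6 + t) (X(t) = sqrt(t + 6) = sqrt(6 + t))
(-50 - 16*X(6)) - S(-96) = (-50 - 16*sqrt(6 + 6)) - 1*(-5/4) = (-50 - 32*sqrt(3)) + 5/4 = -195/4 - 32*sqrt(3)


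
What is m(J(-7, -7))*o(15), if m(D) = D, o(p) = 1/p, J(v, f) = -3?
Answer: -⅕ ≈ -0.20000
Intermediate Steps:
m(J(-7, -7))*o(15) = -3/15 = -3*1/15 = -⅕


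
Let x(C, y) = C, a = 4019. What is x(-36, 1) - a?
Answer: -4055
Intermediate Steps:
x(-36, 1) - a = -36 - 1*4019 = -36 - 4019 = -4055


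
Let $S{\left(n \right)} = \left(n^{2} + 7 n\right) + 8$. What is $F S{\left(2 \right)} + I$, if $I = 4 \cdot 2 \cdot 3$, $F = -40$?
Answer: $-1016$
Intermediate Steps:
$S{\left(n \right)} = 8 + n^{2} + 7 n$
$I = 24$ ($I = 8 \cdot 3 = 24$)
$F S{\left(2 \right)} + I = - 40 \left(8 + 2^{2} + 7 \cdot 2\right) + 24 = - 40 \left(8 + 4 + 14\right) + 24 = \left(-40\right) 26 + 24 = -1040 + 24 = -1016$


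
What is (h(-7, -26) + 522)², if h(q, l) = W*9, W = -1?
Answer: 263169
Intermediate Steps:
h(q, l) = -9 (h(q, l) = -1*9 = -9)
(h(-7, -26) + 522)² = (-9 + 522)² = 513² = 263169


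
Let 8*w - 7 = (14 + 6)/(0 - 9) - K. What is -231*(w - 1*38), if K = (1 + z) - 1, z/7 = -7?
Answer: 43351/6 ≈ 7225.2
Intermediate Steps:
z = -49 (z = 7*(-7) = -49)
K = -49 (K = (1 - 49) - 1 = -48 - 1 = -49)
w = 121/18 (w = 7/8 + ((14 + 6)/(0 - 9) - 1*(-49))/8 = 7/8 + (20/(-9) + 49)/8 = 7/8 + (20*(-1/9) + 49)/8 = 7/8 + (-20/9 + 49)/8 = 7/8 + (1/8)*(421/9) = 7/8 + 421/72 = 121/18 ≈ 6.7222)
-231*(w - 1*38) = -231*(121/18 - 1*38) = -231*(121/18 - 38) = -231*(-563/18) = 43351/6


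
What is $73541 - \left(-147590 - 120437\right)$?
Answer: $341568$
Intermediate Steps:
$73541 - \left(-147590 - 120437\right) = 73541 - -268027 = 73541 + 268027 = 341568$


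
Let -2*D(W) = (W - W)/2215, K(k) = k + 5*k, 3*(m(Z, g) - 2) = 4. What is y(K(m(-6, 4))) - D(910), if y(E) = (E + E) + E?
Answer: 60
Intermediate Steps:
m(Z, g) = 10/3 (m(Z, g) = 2 + (⅓)*4 = 2 + 4/3 = 10/3)
K(k) = 6*k
D(W) = 0 (D(W) = -(W - W)/(2*2215) = -0/2215 = -½*0 = 0)
y(E) = 3*E (y(E) = 2*E + E = 3*E)
y(K(m(-6, 4))) - D(910) = 3*(6*(10/3)) - 1*0 = 3*20 + 0 = 60 + 0 = 60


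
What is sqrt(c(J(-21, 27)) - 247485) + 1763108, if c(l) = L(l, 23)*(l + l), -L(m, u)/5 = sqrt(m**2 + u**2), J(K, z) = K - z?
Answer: 1763108 + sqrt(-247485 + 480*sqrt(2833)) ≈ 1.7631e+6 + 471.1*I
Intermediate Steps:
L(m, u) = -5*sqrt(m**2 + u**2)
c(l) = -10*l*sqrt(529 + l**2) (c(l) = (-5*sqrt(l**2 + 23**2))*(l + l) = (-5*sqrt(l**2 + 529))*(2*l) = (-5*sqrt(529 + l**2))*(2*l) = -10*l*sqrt(529 + l**2))
sqrt(c(J(-21, 27)) - 247485) + 1763108 = sqrt(-10*(-21 - 1*27)*sqrt(529 + (-21 - 1*27)**2) - 247485) + 1763108 = sqrt(-10*(-21 - 27)*sqrt(529 + (-21 - 27)**2) - 247485) + 1763108 = sqrt(-10*(-48)*sqrt(529 + (-48)**2) - 247485) + 1763108 = sqrt(-10*(-48)*sqrt(529 + 2304) - 247485) + 1763108 = sqrt(-10*(-48)*sqrt(2833) - 247485) + 1763108 = sqrt(480*sqrt(2833) - 247485) + 1763108 = sqrt(-247485 + 480*sqrt(2833)) + 1763108 = 1763108 + sqrt(-247485 + 480*sqrt(2833))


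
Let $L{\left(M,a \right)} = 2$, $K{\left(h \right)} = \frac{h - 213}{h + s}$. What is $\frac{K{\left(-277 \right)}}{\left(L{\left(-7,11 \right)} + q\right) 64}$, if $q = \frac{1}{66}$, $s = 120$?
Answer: $\frac{1155}{47728} \approx 0.0242$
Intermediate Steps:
$K{\left(h \right)} = \frac{-213 + h}{120 + h}$ ($K{\left(h \right)} = \frac{h - 213}{h + 120} = \frac{-213 + h}{120 + h}$)
$q = \frac{1}{66} \approx 0.015152$
$\frac{K{\left(-277 \right)}}{\left(L{\left(-7,11 \right)} + q\right) 64} = \frac{\frac{1}{120 - 277} \left(-213 - 277\right)}{\left(2 + \frac{1}{66}\right) 64} = \frac{\frac{1}{-157} \left(-490\right)}{\frac{133}{66} \cdot 64} = \frac{\left(- \frac{1}{157}\right) \left(-490\right)}{\frac{4256}{33}} = \frac{490}{157} \cdot \frac{33}{4256} = \frac{1155}{47728}$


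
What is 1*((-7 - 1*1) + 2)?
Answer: -6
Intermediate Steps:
1*((-7 - 1*1) + 2) = 1*((-7 - 1) + 2) = 1*(-8 + 2) = 1*(-6) = -6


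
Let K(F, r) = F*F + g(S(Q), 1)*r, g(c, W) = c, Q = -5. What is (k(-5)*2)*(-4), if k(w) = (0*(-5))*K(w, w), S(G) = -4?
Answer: 0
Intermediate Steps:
K(F, r) = F**2 - 4*r (K(F, r) = F*F - 4*r = F**2 - 4*r)
k(w) = 0 (k(w) = (0*(-5))*(w**2 - 4*w) = 0*(w**2 - 4*w) = 0)
(k(-5)*2)*(-4) = (0*2)*(-4) = 0*(-4) = 0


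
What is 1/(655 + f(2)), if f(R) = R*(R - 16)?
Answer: 1/627 ≈ 0.0015949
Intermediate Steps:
f(R) = R*(-16 + R)
1/(655 + f(2)) = 1/(655 + 2*(-16 + 2)) = 1/(655 + 2*(-14)) = 1/(655 - 28) = 1/627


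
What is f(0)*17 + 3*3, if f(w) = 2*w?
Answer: 9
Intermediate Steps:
f(0)*17 + 3*3 = (2*0)*17 + 3*3 = 0*17 + 9 = 0 + 9 = 9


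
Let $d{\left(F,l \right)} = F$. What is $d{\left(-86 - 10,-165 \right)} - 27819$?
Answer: $-27915$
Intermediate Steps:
$d{\left(-86 - 10,-165 \right)} - 27819 = \left(-86 - 10\right) - 27819 = -96 - 27819 = -27915$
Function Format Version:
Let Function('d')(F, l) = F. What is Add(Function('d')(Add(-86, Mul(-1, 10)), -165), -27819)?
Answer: -27915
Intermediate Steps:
Add(Function('d')(Add(-86, Mul(-1, 10)), -165), -27819) = Add(Add(-86, Mul(-1, 10)), -27819) = Add(Add(-86, -10), -27819) = Add(-96, -27819) = -27915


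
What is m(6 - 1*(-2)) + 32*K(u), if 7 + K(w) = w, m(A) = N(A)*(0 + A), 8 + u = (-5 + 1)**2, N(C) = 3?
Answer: 56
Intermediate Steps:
u = 8 (u = -8 + (-5 + 1)**2 = -8 + (-4)**2 = -8 + 16 = 8)
m(A) = 3*A (m(A) = 3*(0 + A) = 3*A)
K(w) = -7 + w
m(6 - 1*(-2)) + 32*K(u) = 3*(6 - 1*(-2)) + 32*(-7 + 8) = 3*(6 + 2) + 32*1 = 3*8 + 32 = 24 + 32 = 56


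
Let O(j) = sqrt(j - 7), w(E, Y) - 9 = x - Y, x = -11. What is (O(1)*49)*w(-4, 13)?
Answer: -735*I*sqrt(6) ≈ -1800.4*I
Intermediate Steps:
w(E, Y) = -2 - Y (w(E, Y) = 9 + (-11 - Y) = -2 - Y)
O(j) = sqrt(-7 + j)
(O(1)*49)*w(-4, 13) = (sqrt(-7 + 1)*49)*(-2 - 1*13) = (sqrt(-6)*49)*(-2 - 13) = ((I*sqrt(6))*49)*(-15) = (49*I*sqrt(6))*(-15) = -735*I*sqrt(6)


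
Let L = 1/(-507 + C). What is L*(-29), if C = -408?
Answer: 29/915 ≈ 0.031694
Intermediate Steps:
L = -1/915 (L = 1/(-507 - 408) = 1/(-915) = -1/915 ≈ -0.0010929)
L*(-29) = -1/915*(-29) = 29/915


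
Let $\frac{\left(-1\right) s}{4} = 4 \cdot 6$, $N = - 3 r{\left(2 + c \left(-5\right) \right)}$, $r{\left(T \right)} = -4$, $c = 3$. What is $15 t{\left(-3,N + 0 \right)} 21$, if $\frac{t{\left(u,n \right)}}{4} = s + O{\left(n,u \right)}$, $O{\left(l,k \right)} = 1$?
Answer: $-119700$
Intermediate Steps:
$N = 12$ ($N = \left(-3\right) \left(-4\right) = 12$)
$s = -96$ ($s = - 4 \cdot 4 \cdot 6 = \left(-4\right) 24 = -96$)
$t{\left(u,n \right)} = -380$ ($t{\left(u,n \right)} = 4 \left(-96 + 1\right) = 4 \left(-95\right) = -380$)
$15 t{\left(-3,N + 0 \right)} 21 = 15 \left(-380\right) 21 = \left(-5700\right) 21 = -119700$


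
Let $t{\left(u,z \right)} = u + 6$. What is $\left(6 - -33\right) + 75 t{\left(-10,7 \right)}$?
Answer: $-261$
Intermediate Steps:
$t{\left(u,z \right)} = 6 + u$
$\left(6 - -33\right) + 75 t{\left(-10,7 \right)} = \left(6 - -33\right) + 75 \left(6 - 10\right) = \left(6 + 33\right) + 75 \left(-4\right) = 39 - 300 = -261$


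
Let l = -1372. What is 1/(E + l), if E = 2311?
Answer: 1/939 ≈ 0.0010650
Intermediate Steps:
1/(E + l) = 1/(2311 - 1372) = 1/939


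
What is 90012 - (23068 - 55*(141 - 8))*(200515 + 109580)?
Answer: -4884836523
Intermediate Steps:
90012 - (23068 - 55*(141 - 8))*(200515 + 109580) = 90012 - (23068 - 55*133)*310095 = 90012 - (23068 - 7315)*310095 = 90012 - 15753*310095 = 90012 - 1*4884926535 = 90012 - 4884926535 = -4884836523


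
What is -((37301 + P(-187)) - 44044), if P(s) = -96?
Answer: 6839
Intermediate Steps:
-((37301 + P(-187)) - 44044) = -((37301 - 96) - 44044) = -(37205 - 44044) = -1*(-6839) = 6839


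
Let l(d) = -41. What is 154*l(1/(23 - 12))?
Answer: -6314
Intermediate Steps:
154*l(1/(23 - 12)) = 154*(-41) = -6314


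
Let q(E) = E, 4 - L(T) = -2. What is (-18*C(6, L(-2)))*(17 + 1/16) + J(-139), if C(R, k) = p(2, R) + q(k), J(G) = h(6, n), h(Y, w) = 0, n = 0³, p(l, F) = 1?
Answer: -17199/8 ≈ -2149.9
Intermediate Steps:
L(T) = 6 (L(T) = 4 - 1*(-2) = 4 + 2 = 6)
n = 0
J(G) = 0
C(R, k) = 1 + k
(-18*C(6, L(-2)))*(17 + 1/16) + J(-139) = (-18*(1 + 6))*(17 + 1/16) + 0 = (-18*7)*(17 + 1*(1/16)) + 0 = -126*(17 + 1/16) + 0 = -126*273/16 + 0 = -17199/8 + 0 = -17199/8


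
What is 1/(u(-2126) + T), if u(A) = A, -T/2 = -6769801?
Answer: 1/13537476 ≈ 7.3869e-8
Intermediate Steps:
T = 13539602 (T = -2*(-6769801) = 13539602)
1/(u(-2126) + T) = 1/(-2126 + 13539602) = 1/13537476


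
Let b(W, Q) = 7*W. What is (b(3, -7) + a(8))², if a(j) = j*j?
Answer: 7225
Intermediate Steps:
a(j) = j²
(b(3, -7) + a(8))² = (7*3 + 8²)² = (21 + 64)² = 85² = 7225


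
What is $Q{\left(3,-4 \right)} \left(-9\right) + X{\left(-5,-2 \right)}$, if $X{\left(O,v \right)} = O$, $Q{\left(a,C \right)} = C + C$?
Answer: $67$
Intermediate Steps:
$Q{\left(a,C \right)} = 2 C$
$Q{\left(3,-4 \right)} \left(-9\right) + X{\left(-5,-2 \right)} = 2 \left(-4\right) \left(-9\right) - 5 = \left(-8\right) \left(-9\right) - 5 = 72 - 5 = 67$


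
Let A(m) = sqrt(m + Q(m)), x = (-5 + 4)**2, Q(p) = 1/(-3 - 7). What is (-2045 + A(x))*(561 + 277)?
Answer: -1713710 + 1257*sqrt(10)/5 ≈ -1.7129e+6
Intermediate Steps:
Q(p) = -1/10 (Q(p) = 1/(-10) = -1/10)
x = 1 (x = (-1)**2 = 1)
A(m) = sqrt(-1/10 + m) (A(m) = sqrt(m - 1/10) = sqrt(-1/10 + m))
(-2045 + A(x))*(561 + 277) = (-2045 + sqrt(-10 + 100*1)/10)*(561 + 277) = (-2045 + sqrt(-10 + 100)/10)*838 = (-2045 + sqrt(90)/10)*838 = (-2045 + (3*sqrt(10))/10)*838 = (-2045 + 3*sqrt(10)/10)*838 = -1713710 + 1257*sqrt(10)/5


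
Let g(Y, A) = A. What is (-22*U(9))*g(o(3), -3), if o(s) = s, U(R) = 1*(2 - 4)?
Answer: -132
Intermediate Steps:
U(R) = -2 (U(R) = 1*(-2) = -2)
(-22*U(9))*g(o(3), -3) = -22*(-2)*(-3) = 44*(-3) = -132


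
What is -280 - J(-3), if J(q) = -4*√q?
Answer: -280 + 4*I*√3 ≈ -280.0 + 6.9282*I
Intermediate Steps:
-280 - J(-3) = -280 - (-4)*√(-3) = -280 - (-4)*I*√3 = -280 + 4*I*√3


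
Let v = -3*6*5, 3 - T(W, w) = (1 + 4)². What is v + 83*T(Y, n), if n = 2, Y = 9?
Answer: -1916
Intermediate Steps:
T(W, w) = -22 (T(W, w) = 3 - (1 + 4)² = 3 - 1*5² = 3 - 1*25 = 3 - 25 = -22)
v = -90 (v = -18*5 = -90)
v + 83*T(Y, n) = -90 + 83*(-22) = -90 - 1826 = -1916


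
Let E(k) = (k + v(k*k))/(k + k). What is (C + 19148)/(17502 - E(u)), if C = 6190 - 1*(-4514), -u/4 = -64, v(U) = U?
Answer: 59704/34747 ≈ 1.7182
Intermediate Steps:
u = 256 (u = -4*(-64) = 256)
E(k) = (k + k²)/(2*k) (E(k) = (k + k*k)/(k + k) = (k + k²)/((2*k)) = (k + k²)*(1/(2*k)) = (k + k²)/(2*k))
C = 10704 (C = 6190 + 4514 = 10704)
(C + 19148)/(17502 - E(u)) = (10704 + 19148)/(17502 - (½ + (½)*256)) = 29852/(17502 - (½ + 128)) = 29852/(17502 - 1*257/2) = 29852/(17502 - 257/2) = 29852/(34747/2) = 29852*(2/34747) = 59704/34747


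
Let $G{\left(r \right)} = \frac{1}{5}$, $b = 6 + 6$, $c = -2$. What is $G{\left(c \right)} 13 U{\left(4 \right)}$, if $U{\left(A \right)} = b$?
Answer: $\frac{156}{5} \approx 31.2$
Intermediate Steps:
$b = 12$
$G{\left(r \right)} = \frac{1}{5}$
$U{\left(A \right)} = 12$
$G{\left(c \right)} 13 U{\left(4 \right)} = \frac{1}{5} \cdot 13 \cdot 12 = \frac{13}{5} \cdot 12 = \frac{156}{5}$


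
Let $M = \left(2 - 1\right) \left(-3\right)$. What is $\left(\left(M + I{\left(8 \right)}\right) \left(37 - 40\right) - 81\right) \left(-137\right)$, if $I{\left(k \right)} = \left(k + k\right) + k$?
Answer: $19728$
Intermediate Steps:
$M = -3$ ($M = 1 \left(-3\right) = -3$)
$I{\left(k \right)} = 3 k$ ($I{\left(k \right)} = 2 k + k = 3 k$)
$\left(\left(M + I{\left(8 \right)}\right) \left(37 - 40\right) - 81\right) \left(-137\right) = \left(\left(-3 + 3 \cdot 8\right) \left(37 - 40\right) - 81\right) \left(-137\right) = \left(\left(-3 + 24\right) \left(-3\right) - 81\right) \left(-137\right) = \left(21 \left(-3\right) - 81\right) \left(-137\right) = \left(-63 - 81\right) \left(-137\right) = \left(-144\right) \left(-137\right) = 19728$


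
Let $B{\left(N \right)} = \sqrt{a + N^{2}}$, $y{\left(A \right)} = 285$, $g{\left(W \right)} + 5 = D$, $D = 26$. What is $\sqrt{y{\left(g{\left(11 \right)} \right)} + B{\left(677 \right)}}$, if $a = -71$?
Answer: $\sqrt{285 + \sqrt{458258}} \approx 31.015$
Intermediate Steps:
$g{\left(W \right)} = 21$ ($g{\left(W \right)} = -5 + 26 = 21$)
$B{\left(N \right)} = \sqrt{-71 + N^{2}}$
$\sqrt{y{\left(g{\left(11 \right)} \right)} + B{\left(677 \right)}} = \sqrt{285 + \sqrt{-71 + 677^{2}}} = \sqrt{285 + \sqrt{-71 + 458329}} = \sqrt{285 + \sqrt{458258}}$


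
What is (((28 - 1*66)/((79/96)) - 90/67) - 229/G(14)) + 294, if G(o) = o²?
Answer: 254492639/1037428 ≈ 245.31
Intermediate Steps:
(((28 - 1*66)/((79/96)) - 90/67) - 229/G(14)) + 294 = (((28 - 1*66)/((79/96)) - 90/67) - 229/(14²)) + 294 = (((28 - 66)/((79*(1/96))) - 90*1/67) - 229/196) + 294 = ((-38/79/96 - 90/67) - 229*1/196) + 294 = ((-38*96/79 - 90/67) - 229/196) + 294 = ((-3648/79 - 90/67) - 229/196) + 294 = (-251526/5293 - 229/196) + 294 = -50511193/1037428 + 294 = 254492639/1037428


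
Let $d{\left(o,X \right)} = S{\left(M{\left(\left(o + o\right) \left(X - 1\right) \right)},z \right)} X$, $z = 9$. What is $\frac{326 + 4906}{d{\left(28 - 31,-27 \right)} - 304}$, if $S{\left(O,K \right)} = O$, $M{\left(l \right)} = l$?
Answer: $- \frac{654}{605} \approx -1.081$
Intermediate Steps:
$d{\left(o,X \right)} = 2 X o \left(-1 + X\right)$ ($d{\left(o,X \right)} = \left(o + o\right) \left(X - 1\right) X = 2 o \left(-1 + X\right) X = 2 X o \left(-1 + X\right)$)
$\frac{326 + 4906}{d{\left(28 - 31,-27 \right)} - 304} = \frac{326 + 4906}{2 \left(-27\right) \left(28 - 31\right) \left(-1 - 27\right) - 304} = \frac{5232}{2 \left(-27\right) \left(-3\right) \left(-28\right) - 304} = \frac{5232}{-4536 - 304} = \frac{5232}{-4840} = 5232 \left(- \frac{1}{4840}\right) = - \frac{654}{605}$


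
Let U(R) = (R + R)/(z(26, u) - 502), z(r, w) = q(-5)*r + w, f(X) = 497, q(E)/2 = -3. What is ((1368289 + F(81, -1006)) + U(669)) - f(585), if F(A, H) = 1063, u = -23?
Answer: 310729639/227 ≈ 1.3689e+6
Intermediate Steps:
q(E) = -6 (q(E) = 2*(-3) = -6)
z(r, w) = w - 6*r (z(r, w) = -6*r + w = w - 6*r)
U(R) = -2*R/681 (U(R) = (R + R)/((-23 - 6*26) - 502) = (2*R)/((-23 - 156) - 502) = (2*R)/(-179 - 502) = (2*R)/(-681) = (2*R)*(-1/681) = -2*R/681)
((1368289 + F(81, -1006)) + U(669)) - f(585) = ((1368289 + 1063) - 2/681*669) - 1*497 = (1369352 - 446/227) - 497 = 310842458/227 - 497 = 310729639/227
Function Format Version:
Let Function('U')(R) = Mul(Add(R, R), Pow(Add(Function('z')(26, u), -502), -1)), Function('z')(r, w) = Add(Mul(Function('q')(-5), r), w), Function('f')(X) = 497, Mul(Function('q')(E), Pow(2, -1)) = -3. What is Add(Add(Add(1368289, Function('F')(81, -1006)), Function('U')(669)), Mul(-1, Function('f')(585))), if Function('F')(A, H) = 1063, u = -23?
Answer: Rational(310729639, 227) ≈ 1.3689e+6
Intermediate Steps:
Function('q')(E) = -6 (Function('q')(E) = Mul(2, -3) = -6)
Function('z')(r, w) = Add(w, Mul(-6, r)) (Function('z')(r, w) = Add(Mul(-6, r), w) = Add(w, Mul(-6, r)))
Function('U')(R) = Mul(Rational(-2, 681), R) (Function('U')(R) = Mul(Add(R, R), Pow(Add(Add(-23, Mul(-6, 26)), -502), -1)) = Mul(Mul(2, R), Pow(Add(Add(-23, -156), -502), -1)) = Mul(Mul(2, R), Pow(Add(-179, -502), -1)) = Mul(Mul(2, R), Pow(-681, -1)) = Mul(Mul(2, R), Rational(-1, 681)) = Mul(Rational(-2, 681), R))
Add(Add(Add(1368289, Function('F')(81, -1006)), Function('U')(669)), Mul(-1, Function('f')(585))) = Add(Add(Add(1368289, 1063), Mul(Rational(-2, 681), 669)), Mul(-1, 497)) = Add(Add(1369352, Rational(-446, 227)), -497) = Add(Rational(310842458, 227), -497) = Rational(310729639, 227)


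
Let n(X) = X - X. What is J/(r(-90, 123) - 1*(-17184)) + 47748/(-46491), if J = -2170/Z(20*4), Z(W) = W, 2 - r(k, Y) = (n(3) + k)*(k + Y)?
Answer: -2569786017/2498860256 ≈ -1.0284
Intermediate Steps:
n(X) = 0
r(k, Y) = 2 - k*(Y + k) (r(k, Y) = 2 - (0 + k)*(k + Y) = 2 - k*(Y + k))
J = -217/8 (J = -2170/(20*4) = -2170/80 = -2170*1/80 = -217/8 ≈ -27.125)
J/(r(-90, 123) - 1*(-17184)) + 47748/(-46491) = -217/(8*((2 - 1*(-90)² - 1*123*(-90)) - 1*(-17184))) + 47748/(-46491) = -217/(8*((2 - 1*8100 + 11070) + 17184)) + 47748*(-1/46491) = -217/(8*((2 - 8100 + 11070) + 17184)) - 15916/15497 = -217/(8*(2972 + 17184)) - 15916/15497 = -217/8/20156 - 15916/15497 = -217/8*1/20156 - 15916/15497 = -217/161248 - 15916/15497 = -2569786017/2498860256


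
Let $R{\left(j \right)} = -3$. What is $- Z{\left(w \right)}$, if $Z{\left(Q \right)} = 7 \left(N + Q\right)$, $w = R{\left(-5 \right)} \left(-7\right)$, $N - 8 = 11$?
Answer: $-280$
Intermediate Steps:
$N = 19$ ($N = 8 + 11 = 19$)
$w = 21$ ($w = \left(-3\right) \left(-7\right) = 21$)
$Z{\left(Q \right)} = 133 + 7 Q$ ($Z{\left(Q \right)} = 7 \left(19 + Q\right) = 133 + 7 Q$)
$- Z{\left(w \right)} = - (133 + 7 \cdot 21) = - (133 + 147) = \left(-1\right) 280 = -280$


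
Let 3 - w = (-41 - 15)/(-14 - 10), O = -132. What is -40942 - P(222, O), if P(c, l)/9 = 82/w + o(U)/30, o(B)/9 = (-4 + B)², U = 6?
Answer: -210299/5 ≈ -42060.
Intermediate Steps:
o(B) = 9*(-4 + B)²
w = ⅔ (w = 3 - (-41 - 15)/(-14 - 10) = 3 - (-56)/(-24) = 3 - (-56)*(-1)/24 = 3 - 1*7/3 = 3 - 7/3 = ⅔ ≈ 0.66667)
P(c, l) = 5589/5 (P(c, l) = 9*(82/(⅔) + (9*(-4 + 6)²)/30) = 9*(82*(3/2) + (9*2²)*(1/30)) = 9*(123 + (9*4)*(1/30)) = 9*(123 + 36*(1/30)) = 9*(123 + 6/5) = 9*(621/5) = 5589/5)
-40942 - P(222, O) = -40942 - 1*5589/5 = -40942 - 5589/5 = -210299/5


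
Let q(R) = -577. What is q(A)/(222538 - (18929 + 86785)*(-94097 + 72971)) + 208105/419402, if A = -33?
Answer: 116202467938439/234187419002951 ≈ 0.49619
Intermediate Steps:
q(A)/(222538 - (18929 + 86785)*(-94097 + 72971)) + 208105/419402 = -577/(222538 - (18929 + 86785)*(-94097 + 72971)) + 208105/419402 = -577/(222538 - 105714*(-21126)) + 208105*(1/419402) = -577/(222538 - 1*(-2233313964)) + 208105/419402 = -577/(222538 + 2233313964) + 208105/419402 = -577/2233536502 + 208105/419402 = 116202467938439/234187419002951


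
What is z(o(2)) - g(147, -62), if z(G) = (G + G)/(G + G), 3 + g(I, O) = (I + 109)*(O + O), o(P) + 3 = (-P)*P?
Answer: 31748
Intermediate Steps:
o(P) = -3 - P² (o(P) = -3 + (-P)*P = -3 - P²)
g(I, O) = -3 + 2*O*(109 + I) (g(I, O) = -3 + (I + 109)*(O + O) = -3 + (109 + I)*(2*O) = -3 + 2*O*(109 + I))
z(G) = 1 (z(G) = (2*G)/((2*G)) = (2*G)*(1/(2*G)) = 1)
z(o(2)) - g(147, -62) = 1 - (-3 + 218*(-62) + 2*147*(-62)) = 1 - (-3 - 13516 - 18228) = 1 - 1*(-31747) = 1 + 31747 = 31748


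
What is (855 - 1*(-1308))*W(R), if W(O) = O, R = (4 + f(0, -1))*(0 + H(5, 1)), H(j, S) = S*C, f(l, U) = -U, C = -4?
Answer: -43260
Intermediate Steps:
H(j, S) = -4*S (H(j, S) = S*(-4) = -4*S)
R = -20 (R = (4 - 1*(-1))*(0 - 4*1) = (4 + 1)*(0 - 4) = 5*(-4) = -20)
(855 - 1*(-1308))*W(R) = (855 - 1*(-1308))*(-20) = (855 + 1308)*(-20) = 2163*(-20) = -43260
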